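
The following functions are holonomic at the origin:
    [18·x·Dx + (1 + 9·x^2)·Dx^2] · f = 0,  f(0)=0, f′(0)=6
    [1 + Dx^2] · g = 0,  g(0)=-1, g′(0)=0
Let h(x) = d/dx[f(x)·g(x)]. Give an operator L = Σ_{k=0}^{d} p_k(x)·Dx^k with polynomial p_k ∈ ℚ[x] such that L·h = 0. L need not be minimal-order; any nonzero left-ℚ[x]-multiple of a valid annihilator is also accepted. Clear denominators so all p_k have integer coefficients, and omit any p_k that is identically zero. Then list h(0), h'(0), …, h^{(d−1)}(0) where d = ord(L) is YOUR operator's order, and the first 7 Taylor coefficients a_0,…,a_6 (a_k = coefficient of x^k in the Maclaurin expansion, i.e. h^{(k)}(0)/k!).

f: a_k = 0, 6, 0, -18, 0, 486/5, 0, …
g: a_k = -1, 0, 1/2, 0, -1/24, 0, 1/720, …
L₀ := L_f ⊗_s L_g (sym. prod.), ord ≤ 4.
Differentiate: ansatz ord ≤ ord L₀ ⇒ L.
L = (38998 + 738774·x^2 + 15162957·x^4 + 3032640·x^6 - 78732·x^8 - 1771470·x^10 + 531441·x^12) + (20772·x + 1033884·x^3 + 7902360·x^5 + 2624400·x^7 + 1180980·x^9 + 2125764·x^11)·Dx + (39368 + 755028·x^2 + 15369750·x^4 + 3887028·x^6 + 314928·x^8 - 1417176·x^10 + 1062882·x^12)·Dx^2 + (20772·x + 1033884·x^3 + 7902360·x^5 + 2624400·x^7 + 1180980·x^9 + 2125764·x^11)·Dx^3 + (370 + 16254·x^2 + 206793·x^4 + 854388·x^6 + 393660·x^8 + 354294·x^10 + 531441·x^12)·Dx^4  (order 4).
h: a_k = -6, 0, 63, 0, -2129/4, 0, 566341/120, …
ICs: h(0) = -6, h′(0) = 0, h′′(0) = 126, h′′′(0) = 0.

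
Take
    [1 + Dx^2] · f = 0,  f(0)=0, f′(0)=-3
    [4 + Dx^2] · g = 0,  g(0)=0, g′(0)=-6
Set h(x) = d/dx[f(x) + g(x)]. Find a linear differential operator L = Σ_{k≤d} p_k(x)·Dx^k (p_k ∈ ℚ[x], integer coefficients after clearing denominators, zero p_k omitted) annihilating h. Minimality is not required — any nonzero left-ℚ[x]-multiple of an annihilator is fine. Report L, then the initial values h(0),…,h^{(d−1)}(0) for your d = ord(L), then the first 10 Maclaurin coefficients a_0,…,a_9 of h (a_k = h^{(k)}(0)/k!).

f: a_k = 0, -3, 0, 1/2, 0, -1/40, 0, 1/1680, 0, -1/120960, …
g: a_k = 0, -6, 0, 4, 0, -4/5, 0, 8/105, 0, -4/945, …
h₀=f+g: left-lcm gives L₀, ord ≤ 4.
h₀' ⇒ L via d/dx closure of L₀.
L = 4 + 5·Dx^2 + Dx^4  (order 4).
h: a_k = -9, 0, 27/2, 0, -33/8, 0, 43/80, 0, -171/4480, 0, …
ICs: h(0) = -9, h′(0) = 0, h′′(0) = 27, h′′′(0) = 0.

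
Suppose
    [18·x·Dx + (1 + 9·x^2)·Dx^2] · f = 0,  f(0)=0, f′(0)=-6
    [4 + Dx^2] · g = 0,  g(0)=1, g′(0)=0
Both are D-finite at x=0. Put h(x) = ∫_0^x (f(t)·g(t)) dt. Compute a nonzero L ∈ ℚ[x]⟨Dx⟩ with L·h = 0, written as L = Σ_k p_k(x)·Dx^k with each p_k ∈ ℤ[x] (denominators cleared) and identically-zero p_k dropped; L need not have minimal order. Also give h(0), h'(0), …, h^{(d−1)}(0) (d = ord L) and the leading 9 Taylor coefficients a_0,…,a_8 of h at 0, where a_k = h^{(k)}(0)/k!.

L = (2080 + 50256·x^2 + 89424·x^4 + 186624·x^6 + 419904·x^8)·Dx + (3168·x + 38880·x^3 + 139968·x^5 + 419904·x^7)·Dx^2 + (572 + 13788·x^2 + 33048·x^4 + 93312·x^6 + 209952·x^8)·Dx^3 + (792·x + 9720·x^3 + 34992·x^5 + 104976·x^7)·Dx^4 + (13 + 306·x^2 + 2673·x^4 + 11664·x^6 + 26244·x^8)·Dx^5  (order 5).
h: a_k = 0, 0, -3, 0, 15/2, 0, -343/15, 0, 43669/420, …
ICs: h(0) = 0, h′(0) = 0, h′′(0) = -6, h′′′(0) = 0, h′′′′(0) = 180.

f: a_k = 0, -6, 0, 18, 0, -486/5, 0, 4374/7, 0, …
g: a_k = 1, 0, -2, 0, 2/3, 0, -4/45, 0, 2/315, …
f·g: L₀ = L_f ⊗_s L_g, ord ≤ 2·2.
h=∫h₀ ⇒ L = L₀·Dx.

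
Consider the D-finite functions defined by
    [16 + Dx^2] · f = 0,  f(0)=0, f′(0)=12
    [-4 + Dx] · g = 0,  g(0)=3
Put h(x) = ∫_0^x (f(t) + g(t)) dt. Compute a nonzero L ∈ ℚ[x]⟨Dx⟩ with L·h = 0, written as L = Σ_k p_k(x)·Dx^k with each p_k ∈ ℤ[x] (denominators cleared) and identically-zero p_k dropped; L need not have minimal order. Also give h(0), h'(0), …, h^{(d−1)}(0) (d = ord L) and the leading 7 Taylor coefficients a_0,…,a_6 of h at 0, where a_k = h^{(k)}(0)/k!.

L = -64·Dx + 16·Dx^2 - 4·Dx^3 + Dx^4  (order 4).
h: a_k = 0, 3, 12, 8, 0, 32/5, 128/15, …
ICs: h(0) = 0, h′(0) = 3, h′′(0) = 24, h′′′(0) = 48.

f: a_k = 0, 12, 0, -32, 0, 128/5, 0, …
g: a_k = 3, 12, 24, 32, 32, 128/5, 256/15, …
f+g: L₀ = lclm(L_f,L_g), ord ≤ 2+1.
∫: right-multiply L₀ by Dx.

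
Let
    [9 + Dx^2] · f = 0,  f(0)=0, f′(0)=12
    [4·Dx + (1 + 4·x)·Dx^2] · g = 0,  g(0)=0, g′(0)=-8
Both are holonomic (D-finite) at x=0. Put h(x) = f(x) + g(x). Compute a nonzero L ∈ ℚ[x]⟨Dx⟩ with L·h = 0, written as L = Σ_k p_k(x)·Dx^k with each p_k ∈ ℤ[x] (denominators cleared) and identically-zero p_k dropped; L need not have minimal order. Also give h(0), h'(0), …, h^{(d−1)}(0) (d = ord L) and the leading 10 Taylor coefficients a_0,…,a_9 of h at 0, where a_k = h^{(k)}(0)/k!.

L = (3780 + 2592·x + 5184·x^2)·Dx + (369 + 2124·x + 3888·x^2 + 5184·x^3)·Dx^2 + (420 + 288·x + 576·x^2)·Dx^3 + (41 + 236·x + 432·x^2 + 576·x^3)·Dx^4  (order 4).
h: a_k = 0, 4, 16, -182/3, 128, -803/2, 4096/3, -655603/140, 16384, -587200373/10080, …
ICs: h(0) = 0, h′(0) = 4, h′′(0) = 32, h′′′(0) = -364.

f: a_k = 0, 12, 0, -18, 0, 81/10, 0, -243/140, 0, 243/1120, …
g: a_k = 0, -8, 16, -128/3, 128, -2048/5, 4096/3, -32768/7, 16384, -524288/9, …
L₀ := lclm(L_f,L_g); ord L₀ ≤ 2+2.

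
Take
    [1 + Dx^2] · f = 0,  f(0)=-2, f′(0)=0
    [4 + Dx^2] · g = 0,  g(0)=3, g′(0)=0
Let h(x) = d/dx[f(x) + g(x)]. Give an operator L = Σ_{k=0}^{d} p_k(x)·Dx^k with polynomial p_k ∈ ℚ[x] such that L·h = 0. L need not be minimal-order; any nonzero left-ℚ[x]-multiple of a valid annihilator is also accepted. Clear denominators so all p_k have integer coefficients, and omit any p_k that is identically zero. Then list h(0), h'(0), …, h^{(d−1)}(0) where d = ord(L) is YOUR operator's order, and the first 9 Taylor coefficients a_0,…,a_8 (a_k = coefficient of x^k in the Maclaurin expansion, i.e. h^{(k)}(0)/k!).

L = 4 + 5·Dx^2 + Dx^4  (order 4).
h: a_k = 0, -10, 0, 23/3, 0, -19/12, 0, 383/2520, 0, …
ICs: h(0) = 0, h′(0) = -10, h′′(0) = 0, h′′′(0) = 46.

f: a_k = -2, 0, 1, 0, -1/12, 0, 1/360, 0, -1/20160, …
g: a_k = 3, 0, -6, 0, 2, 0, -4/15, 0, 2/105, …
h₀=f+g: left-lcm gives L₀, ord ≤ 4.
Differentiate: ansatz ord ≤ ord L₀ ⇒ L.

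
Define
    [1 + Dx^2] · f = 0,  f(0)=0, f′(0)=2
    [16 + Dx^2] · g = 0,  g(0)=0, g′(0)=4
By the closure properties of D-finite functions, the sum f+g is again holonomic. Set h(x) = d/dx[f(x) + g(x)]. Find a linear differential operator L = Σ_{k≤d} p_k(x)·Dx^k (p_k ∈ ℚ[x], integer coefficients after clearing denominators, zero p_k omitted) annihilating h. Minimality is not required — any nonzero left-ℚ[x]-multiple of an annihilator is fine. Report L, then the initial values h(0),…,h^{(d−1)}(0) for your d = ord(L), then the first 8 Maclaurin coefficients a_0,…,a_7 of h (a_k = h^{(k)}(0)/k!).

f: a_k = 0, 2, 0, -1/3, 0, 1/60, 0, -1/2520, …
g: a_k = 0, 4, 0, -32/3, 0, 128/15, 0, -1024/315, …
Weyl lclm of L_f,L_g ⇒ L₀ (ord ≤ 4).
h₀' ⇒ L via d/dx closure of L₀.
L = 16 + 17·Dx^2 + Dx^4  (order 4).
h: a_k = 6, 0, -33, 0, 171/4, 0, -2731/120, 0, …
ICs: h(0) = 6, h′(0) = 0, h′′(0) = -66, h′′′(0) = 0.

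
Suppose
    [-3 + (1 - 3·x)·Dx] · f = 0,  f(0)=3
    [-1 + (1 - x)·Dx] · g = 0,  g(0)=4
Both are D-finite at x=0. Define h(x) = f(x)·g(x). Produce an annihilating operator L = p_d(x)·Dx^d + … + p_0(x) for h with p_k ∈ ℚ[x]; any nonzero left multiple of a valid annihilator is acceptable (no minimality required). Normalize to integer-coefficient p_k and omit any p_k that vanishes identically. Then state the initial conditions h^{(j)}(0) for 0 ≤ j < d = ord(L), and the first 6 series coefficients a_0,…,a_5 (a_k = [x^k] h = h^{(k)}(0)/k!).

f: a_k = 3, 9, 27, 81, 243, 729, …
g: a_k = 4, 4, 4, 4, 4, 4, …
h₀=f·g: eliminate ⇒ L₀, order ≤ 1·1.
L = (-4 + 6·x) + (1 - 4·x + 3·x^2)·Dx  (order 1).
h: a_k = 12, 48, 156, 480, 1452, 4368, …
ICs: h(0) = 12.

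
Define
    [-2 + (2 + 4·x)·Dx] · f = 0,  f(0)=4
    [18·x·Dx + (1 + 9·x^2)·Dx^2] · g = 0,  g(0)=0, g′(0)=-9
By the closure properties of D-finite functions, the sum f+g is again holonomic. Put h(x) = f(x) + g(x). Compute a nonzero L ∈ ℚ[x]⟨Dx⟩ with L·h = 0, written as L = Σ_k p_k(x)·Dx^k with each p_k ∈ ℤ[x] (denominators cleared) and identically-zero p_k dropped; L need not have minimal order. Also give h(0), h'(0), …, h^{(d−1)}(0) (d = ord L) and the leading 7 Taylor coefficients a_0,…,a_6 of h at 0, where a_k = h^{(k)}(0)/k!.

L = (-18 - 90·x + 486·x^2 + 486·x^3)·Dx + (-21 - 72·x + 360·x^2 + 1944·x^3 + 1701·x^4)·Dx^2 + (-1 + 16·x + 54·x^2 + 198·x^3 + 567·x^4 + 486·x^5)·Dx^3  (order 3).
h: a_k = 4, -5, -2, 29, -5/2, -1423/10, -21/4, …
ICs: h(0) = 4, h′(0) = -5, h′′(0) = -4.

f: a_k = 4, 4, -2, 2, -5/2, 7/2, -21/4, …
g: a_k = 0, -9, 0, 27, 0, -729/5, 0, …
f+g: L₀ = lclm(L_f,L_g), ord ≤ 1+2.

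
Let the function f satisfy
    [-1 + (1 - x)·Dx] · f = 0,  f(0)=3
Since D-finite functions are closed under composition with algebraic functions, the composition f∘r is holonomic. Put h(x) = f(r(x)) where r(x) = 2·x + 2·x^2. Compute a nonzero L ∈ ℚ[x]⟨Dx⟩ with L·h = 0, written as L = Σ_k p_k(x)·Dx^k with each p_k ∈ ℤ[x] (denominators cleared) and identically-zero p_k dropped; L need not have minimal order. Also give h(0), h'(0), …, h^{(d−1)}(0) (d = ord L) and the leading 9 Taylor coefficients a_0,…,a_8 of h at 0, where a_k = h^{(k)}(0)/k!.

f: a_k = 3, 3, 3, 3, 3, 3, 3, 3, 3, …
h₀=f(r): pull back L_f along r ⇒ L₀.
L = (2 + 4·x) + (-1 + 2·x + 2·x^2)·Dx  (order 1).
h: a_k = 3, 6, 18, 48, 132, 360, 984, 2688, 7344, …
ICs: h(0) = 3.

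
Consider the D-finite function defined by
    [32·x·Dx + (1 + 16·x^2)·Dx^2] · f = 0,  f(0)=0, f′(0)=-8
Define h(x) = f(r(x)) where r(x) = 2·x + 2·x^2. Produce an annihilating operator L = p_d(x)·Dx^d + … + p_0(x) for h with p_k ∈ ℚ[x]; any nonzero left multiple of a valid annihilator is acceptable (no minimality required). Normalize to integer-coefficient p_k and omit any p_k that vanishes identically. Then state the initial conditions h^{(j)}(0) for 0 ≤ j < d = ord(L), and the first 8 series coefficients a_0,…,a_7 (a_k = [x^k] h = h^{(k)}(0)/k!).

f: a_k = 0, -8, 0, 128/3, 0, -2048/5, 0, 32768/7, …
L₀ from L_f via x↦r, Dx↦r'^{-1}Dx.
L = (-2 + 128·x + 512·x^2 + 768·x^3 + 384·x^4)·Dx + (1 + 2·x + 64·x^2 + 256·x^3 + 320·x^4 + 128·x^5)·Dx^2  (order 2).
h: a_k = 0, -16, -16, 1024/3, 1024, -60416/5, -195584/3, 3276800/7, …
ICs: h(0) = 0, h′(0) = -16.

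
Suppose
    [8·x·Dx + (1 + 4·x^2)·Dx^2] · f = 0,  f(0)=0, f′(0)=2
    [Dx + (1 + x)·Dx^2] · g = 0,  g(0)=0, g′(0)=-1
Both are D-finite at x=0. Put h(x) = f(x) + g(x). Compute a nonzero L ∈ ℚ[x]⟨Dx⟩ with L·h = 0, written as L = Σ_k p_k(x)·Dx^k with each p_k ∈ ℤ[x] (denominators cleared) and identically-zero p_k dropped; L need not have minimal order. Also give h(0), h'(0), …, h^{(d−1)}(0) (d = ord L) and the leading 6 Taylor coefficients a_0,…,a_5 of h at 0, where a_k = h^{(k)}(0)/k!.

L = (-8 - 24·x + 96·x^2 + 32·x^3)·Dx + (-10 - 16·x + 72·x^2 + 192·x^3 + 64·x^4)·Dx^2 + (-1 + 7·x + 8·x^2 + 32·x^3 + 48·x^4 + 16·x^5)·Dx^3  (order 3).
h: a_k = 0, 1, 1/2, -3, 1/4, 31/5, …
ICs: h(0) = 0, h′(0) = 1, h′′(0) = 1.

f: a_k = 0, 2, 0, -8/3, 0, 32/5, …
g: a_k = 0, -1, 1/2, -1/3, 1/4, -1/5, …
Sum ⇒ L₀ = lclm(L_f,L_g) in ℚ(x)⟨Dx⟩.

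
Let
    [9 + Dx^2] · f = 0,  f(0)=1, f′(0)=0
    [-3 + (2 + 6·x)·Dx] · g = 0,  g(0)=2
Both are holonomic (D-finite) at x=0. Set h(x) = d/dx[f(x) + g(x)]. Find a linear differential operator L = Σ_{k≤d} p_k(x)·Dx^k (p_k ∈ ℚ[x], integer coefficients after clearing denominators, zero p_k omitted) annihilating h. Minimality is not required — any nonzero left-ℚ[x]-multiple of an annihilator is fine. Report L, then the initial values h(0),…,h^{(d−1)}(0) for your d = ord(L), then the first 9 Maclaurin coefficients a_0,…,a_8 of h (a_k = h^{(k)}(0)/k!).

L = (-513 - 648·x - 972·x^2) + (-126 - 810·x - 1944·x^2 - 1944·x^3)·Dx + (-57 - 72·x - 108·x^2)·Dx^2 + (-14 - 90·x - 216·x^2 - 216·x^3)·Dx^3  (order 3).
h: a_k = 3, -27/2, 81/8, -189/16, 8505/128, -237411/1280, 505197/1024, -98420103/71680, 126660105/32768, …
ICs: h(0) = 3, h′(0) = -27/2, h′′(0) = 81/4.

f: a_k = 1, 0, -9/2, 0, 27/8, 0, -81/80, 0, 729/4480, …
g: a_k = 2, 3, -9/4, 27/8, -405/64, 1701/128, -15309/512, 72171/1024, -2814669/16384, …
f+g: L₀ = lclm(L_f,L_g), ord ≤ 2+1.
Differentiate: ansatz ord ≤ ord L₀ ⇒ L.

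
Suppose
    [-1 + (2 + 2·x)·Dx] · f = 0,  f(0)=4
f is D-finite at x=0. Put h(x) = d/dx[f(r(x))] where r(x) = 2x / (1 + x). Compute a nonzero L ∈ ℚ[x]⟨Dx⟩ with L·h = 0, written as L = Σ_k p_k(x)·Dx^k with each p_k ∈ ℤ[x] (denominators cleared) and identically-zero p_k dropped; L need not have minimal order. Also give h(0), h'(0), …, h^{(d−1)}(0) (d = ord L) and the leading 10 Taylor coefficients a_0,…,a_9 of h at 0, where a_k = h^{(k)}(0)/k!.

f: a_k = 4, 2, -1/2, 1/4, -5/32, 7/64, -21/256, 33/512, -429/8192, 715/16384, …
f∘r: x↦r, Dx↦Dx/r' in L_f ⇒ L₀.
Differentiate: ansatz ord ≤ ord L₀ ⇒ L.
L = (-3 - 6·x) + (-1 - 4·x - 3·x^2)·Dx  (order 1).
h: a_k = 4, -12, 30, -74, 375/2, -981/2, 5271/4, -14445/4, 321291/32, -902785/32, …
ICs: h(0) = 4.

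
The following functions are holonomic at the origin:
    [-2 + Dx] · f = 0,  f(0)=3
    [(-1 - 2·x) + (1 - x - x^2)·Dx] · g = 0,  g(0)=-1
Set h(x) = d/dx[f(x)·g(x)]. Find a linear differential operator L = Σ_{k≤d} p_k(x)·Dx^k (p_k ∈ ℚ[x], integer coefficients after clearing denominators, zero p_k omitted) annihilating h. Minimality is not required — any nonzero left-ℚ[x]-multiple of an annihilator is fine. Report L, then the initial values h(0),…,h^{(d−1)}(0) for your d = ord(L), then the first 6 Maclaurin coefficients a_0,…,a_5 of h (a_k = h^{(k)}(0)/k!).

L = (12 + 2·x - 10·x^2 + 4·x^4) + (-3 + 3·x + 5·x^2 - 2·x^3 - 2·x^4)·Dx  (order 1).
h: a_k = -9, -36, -93, -204, -414, -4022/5, …
ICs: h(0) = -9.

f: a_k = 3, 6, 6, 4, 2, 4/5, …
g: a_k = -1, -1, -2, -3, -5, -8, …
Product ⇒ symmetric product L₀, ord ≤ 1.
h₀' ⇒ L via d/dx closure of L₀.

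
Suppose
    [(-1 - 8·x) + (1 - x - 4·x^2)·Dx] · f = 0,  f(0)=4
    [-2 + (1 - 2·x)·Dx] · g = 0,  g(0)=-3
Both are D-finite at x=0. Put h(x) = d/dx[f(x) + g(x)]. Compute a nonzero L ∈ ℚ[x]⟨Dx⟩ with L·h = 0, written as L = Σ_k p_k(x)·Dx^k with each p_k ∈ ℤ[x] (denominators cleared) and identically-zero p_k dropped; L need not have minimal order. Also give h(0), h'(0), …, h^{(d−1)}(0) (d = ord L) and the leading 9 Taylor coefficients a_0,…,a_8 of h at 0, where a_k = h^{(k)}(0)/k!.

f: a_k = 4, 4, 20, 36, 116, 260, 724, 1764, 4660, …
g: a_k = -3, -6, -12, -24, -48, -96, -192, -384, -768, …
f+g: L₀ = lclm(L_f,L_g), ord ≤ 1+1.
Derive L from L₀ (diff closure).
L = (12 - 576·x + 1152·x^2 - 3072·x^3 + 1536·x^4) + (15 + 60·x - 288·x^2 + 1152·x^3 - 2880·x^4 + 1536·x^5)·Dx + (-3 + 21·x - 78·x^2 + 128·x^3 + 96·x^4 - 448·x^5 + 256·x^6)·Dx^2  (order 2).
h: a_k = -2, 16, 36, 272, 820, 3192, 9660, 31136, 91620, …
ICs: h(0) = -2, h′(0) = 16.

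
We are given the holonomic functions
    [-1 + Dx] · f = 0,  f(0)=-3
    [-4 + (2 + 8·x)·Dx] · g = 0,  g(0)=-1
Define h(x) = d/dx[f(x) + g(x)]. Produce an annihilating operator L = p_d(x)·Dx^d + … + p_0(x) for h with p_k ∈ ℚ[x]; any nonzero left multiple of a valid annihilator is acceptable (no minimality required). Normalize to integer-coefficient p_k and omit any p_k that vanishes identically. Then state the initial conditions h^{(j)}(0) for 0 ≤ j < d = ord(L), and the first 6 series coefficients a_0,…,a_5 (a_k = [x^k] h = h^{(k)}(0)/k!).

L = (-14 - 8·x) + (11 - 8·x - 16·x^2)·Dx + (3 + 16·x + 16·x^2)·Dx^2  (order 2).
h: a_k = -5, 1, -27/2, 79/2, -1121/8, 20159/40, …
ICs: h(0) = -5, h′(0) = 1.

f: a_k = -3, -3, -3/2, -1/2, -1/8, -1/40, …
g: a_k = -1, -2, 2, -4, 10, -28, …
Weyl lclm of L_f,L_g ⇒ L₀ (ord ≤ 2).
h₀' ⇒ L via d/dx closure of L₀.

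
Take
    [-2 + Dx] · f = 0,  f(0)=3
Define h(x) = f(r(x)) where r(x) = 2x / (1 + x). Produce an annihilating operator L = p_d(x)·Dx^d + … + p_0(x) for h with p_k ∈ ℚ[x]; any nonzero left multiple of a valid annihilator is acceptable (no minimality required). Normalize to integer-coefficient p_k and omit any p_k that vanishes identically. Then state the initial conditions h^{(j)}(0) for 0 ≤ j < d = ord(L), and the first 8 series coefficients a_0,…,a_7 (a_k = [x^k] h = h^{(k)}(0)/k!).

L = -4 + (1 + 2·x + x^2)·Dx  (order 1).
h: a_k = 3, 12, 12, -4, -4, 28/5, -44/15, -68/105, …
ICs: h(0) = 3.

f: a_k = 3, 6, 6, 4, 2, 4/5, 4/15, 8/105, …
L₀ from L_f via x↦r, Dx↦r'^{-1}Dx.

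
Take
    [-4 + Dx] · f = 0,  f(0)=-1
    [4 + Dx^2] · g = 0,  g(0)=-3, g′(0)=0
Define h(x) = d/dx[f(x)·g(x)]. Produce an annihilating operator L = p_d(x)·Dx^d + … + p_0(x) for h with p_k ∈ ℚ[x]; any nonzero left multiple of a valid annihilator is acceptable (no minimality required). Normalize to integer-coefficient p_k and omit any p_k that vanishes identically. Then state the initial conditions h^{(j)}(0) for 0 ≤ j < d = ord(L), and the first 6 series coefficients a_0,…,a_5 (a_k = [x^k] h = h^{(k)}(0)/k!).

f: a_k = -1, -4, -8, -32/3, -32/3, -128/15, …
g: a_k = -3, 0, 6, 0, -2, 0, …
h₀=f·g: eliminate ⇒ L₀, order ≤ 1·2.
h=h₀': d/dx-closure on L₀ ⇒ L.
L = 20 - 8·Dx + Dx^2  (order 2).
h: a_k = 12, 36, 24, -56, -152, -936/5, …
ICs: h(0) = 12, h′(0) = 36.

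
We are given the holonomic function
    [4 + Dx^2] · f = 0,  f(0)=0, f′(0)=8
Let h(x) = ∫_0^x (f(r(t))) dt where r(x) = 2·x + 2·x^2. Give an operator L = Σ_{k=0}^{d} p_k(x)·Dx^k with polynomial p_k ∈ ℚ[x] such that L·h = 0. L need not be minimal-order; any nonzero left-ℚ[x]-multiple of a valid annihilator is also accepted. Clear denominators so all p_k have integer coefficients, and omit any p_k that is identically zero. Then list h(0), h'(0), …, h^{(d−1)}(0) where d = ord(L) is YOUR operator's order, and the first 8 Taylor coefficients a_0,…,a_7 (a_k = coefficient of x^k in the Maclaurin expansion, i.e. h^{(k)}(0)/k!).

L = (16 + 96·x + 192·x^2 + 128·x^3)·Dx - 2·Dx^2 + (1 + 2·x)·Dx^3  (order 3).
h: a_k = 0, 0, 8, 16/3, -32/3, -128/5, -704/45, 128/7, …
ICs: h(0) = 0, h′(0) = 0, h′′(0) = 16.

f: a_k = 0, 8, 0, -16/3, 0, 16/15, 0, -32/315, …
Change of var in L_f (x↦r) gives L₀.
∫: right-multiply L₀ by Dx.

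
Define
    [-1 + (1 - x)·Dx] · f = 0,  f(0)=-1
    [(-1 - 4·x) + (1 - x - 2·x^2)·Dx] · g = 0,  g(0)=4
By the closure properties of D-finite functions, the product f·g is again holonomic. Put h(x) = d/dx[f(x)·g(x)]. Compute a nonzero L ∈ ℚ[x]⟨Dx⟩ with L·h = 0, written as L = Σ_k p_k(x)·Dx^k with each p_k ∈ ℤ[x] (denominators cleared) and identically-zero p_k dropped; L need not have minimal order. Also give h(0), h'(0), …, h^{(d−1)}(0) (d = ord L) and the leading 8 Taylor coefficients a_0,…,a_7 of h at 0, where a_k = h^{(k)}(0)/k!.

f: a_k = -1, -1, -1, -1, -1, -1, -1, -1, …
g: a_k = 4, 4, 12, 20, 44, 84, 172, 340, …
Product ⇒ symmetric product L₀, ord ≤ 1.
h=h₀': d/dx-closure on L₀ ⇒ L.
L = (5 - 9·x^2 - 16·x^3 + 24·x^4) + (-1 + x + 6·x^2 - 7·x^3 - 5·x^4 + 6·x^5)·Dx  (order 1).
h: a_k = -8, -40, -120, -336, -840, -2040, -4760, -10912, …
ICs: h(0) = -8.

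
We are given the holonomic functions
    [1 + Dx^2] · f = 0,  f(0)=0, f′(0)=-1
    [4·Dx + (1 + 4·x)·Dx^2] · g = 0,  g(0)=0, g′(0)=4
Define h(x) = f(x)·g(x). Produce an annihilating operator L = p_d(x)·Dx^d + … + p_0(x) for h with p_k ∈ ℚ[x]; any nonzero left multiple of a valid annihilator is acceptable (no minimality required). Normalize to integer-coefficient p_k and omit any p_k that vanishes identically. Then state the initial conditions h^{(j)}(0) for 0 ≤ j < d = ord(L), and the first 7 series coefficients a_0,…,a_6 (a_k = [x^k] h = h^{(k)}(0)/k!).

L = (-147 - 144·x - 224·x^2 + 256·x^3 + 256·x^4) + (-56 - 160·x + 384·x^2 + 512·x^3)·Dx + (-150 - 160·x - 192·x^2 + 512·x^3 + 512·x^4)·Dx^2 + (-56 - 160·x + 384·x^2 + 512·x^3)·Dx^3 + (-3 - 16·x + 32·x^2 + 256·x^3 + 256·x^4)·Dx^4  (order 4).
h: a_k = 0, 0, -4, 8, -62/3, 188/3, -3623/18, …
ICs: h(0) = 0, h′(0) = 0, h′′(0) = -8, h′′′(0) = 48.

f: a_k = 0, -1, 0, 1/6, 0, -1/120, 0, …
g: a_k = 0, 4, -8, 64/3, -64, 1024/5, -2048/3, …
Product ⇒ symmetric product L₀, ord ≤ 4.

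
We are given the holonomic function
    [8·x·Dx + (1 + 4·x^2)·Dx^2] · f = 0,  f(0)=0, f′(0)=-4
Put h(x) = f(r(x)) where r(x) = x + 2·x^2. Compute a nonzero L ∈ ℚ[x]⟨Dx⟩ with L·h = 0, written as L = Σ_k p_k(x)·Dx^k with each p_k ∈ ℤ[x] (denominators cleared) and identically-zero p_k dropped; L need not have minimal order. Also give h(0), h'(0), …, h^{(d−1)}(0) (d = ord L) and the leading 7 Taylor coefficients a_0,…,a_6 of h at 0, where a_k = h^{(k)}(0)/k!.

f: a_k = 0, -4, 0, 16/3, 0, -64/5, 0, …
L₀ from L_f via x↦r, Dx↦r'^{-1}Dx.
L = (-4 + 8·x + 64·x^2 + 192·x^3 + 192·x^4)·Dx + (1 + 4·x + 4·x^2 + 32·x^3 + 80·x^4 + 64·x^5)·Dx^2  (order 2).
h: a_k = 0, -4, -8, 16/3, 32, 256/5, -256/3, …
ICs: h(0) = 0, h′(0) = -4.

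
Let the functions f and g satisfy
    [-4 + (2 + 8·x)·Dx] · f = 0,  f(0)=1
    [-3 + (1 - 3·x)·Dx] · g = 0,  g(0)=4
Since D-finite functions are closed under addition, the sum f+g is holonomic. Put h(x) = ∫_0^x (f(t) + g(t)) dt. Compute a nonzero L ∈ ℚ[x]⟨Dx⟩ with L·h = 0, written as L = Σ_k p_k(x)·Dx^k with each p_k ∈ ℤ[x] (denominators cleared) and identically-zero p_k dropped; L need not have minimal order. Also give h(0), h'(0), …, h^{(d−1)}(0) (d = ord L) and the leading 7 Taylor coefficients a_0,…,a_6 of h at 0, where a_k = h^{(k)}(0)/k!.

L = (48 + 108·x)·Dx + (-22 - 120·x - 324·x^2)·Dx^2 + (1 + 19·x + 6·x^2 - 216·x^3)·Dx^3  (order 3).
h: a_k = 0, 5, 7, 34/3, 28, 314/5, 500/3, …
ICs: h(0) = 0, h′(0) = 5, h′′(0) = 14.

f: a_k = 1, 2, -2, 4, -10, 28, -84, …
g: a_k = 4, 12, 36, 108, 324, 972, 2916, …
h₀=f+g: left-lcm gives L₀, ord ≤ 2.
h=∫h₀ ⇒ L = L₀·Dx.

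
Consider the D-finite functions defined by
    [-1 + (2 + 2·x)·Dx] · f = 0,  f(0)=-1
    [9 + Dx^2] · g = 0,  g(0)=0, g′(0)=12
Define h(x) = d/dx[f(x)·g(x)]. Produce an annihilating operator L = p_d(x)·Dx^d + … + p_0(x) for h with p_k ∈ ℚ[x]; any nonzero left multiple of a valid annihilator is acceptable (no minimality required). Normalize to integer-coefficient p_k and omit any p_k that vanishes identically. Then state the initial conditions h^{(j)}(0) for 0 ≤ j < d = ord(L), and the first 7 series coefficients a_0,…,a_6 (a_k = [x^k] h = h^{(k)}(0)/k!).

L = (551 + 1968·x + 2712·x^2 + 1728·x^3 + 432·x^4) + (-44 - 140·x - 144·x^2 - 48·x^3)·Dx + (52 + 200·x + 292·x^2 + 192·x^3 + 48·x^4)·Dx^2  (order 2).
h: a_k = -12, -12, 117/2, 33, -1581/32, -3123/160, 20529/1280, …
ICs: h(0) = -12, h′(0) = -12.

f: a_k = -1, -1/2, 1/8, -1/16, 5/128, -7/256, 21/1024, …
g: a_k = 0, 12, 0, -18, 0, 81/10, 0, …
L₀ := L_f ⊗_s L_g (sym. prod.), ord ≤ 2.
Differentiate: ansatz ord ≤ ord L₀ ⇒ L.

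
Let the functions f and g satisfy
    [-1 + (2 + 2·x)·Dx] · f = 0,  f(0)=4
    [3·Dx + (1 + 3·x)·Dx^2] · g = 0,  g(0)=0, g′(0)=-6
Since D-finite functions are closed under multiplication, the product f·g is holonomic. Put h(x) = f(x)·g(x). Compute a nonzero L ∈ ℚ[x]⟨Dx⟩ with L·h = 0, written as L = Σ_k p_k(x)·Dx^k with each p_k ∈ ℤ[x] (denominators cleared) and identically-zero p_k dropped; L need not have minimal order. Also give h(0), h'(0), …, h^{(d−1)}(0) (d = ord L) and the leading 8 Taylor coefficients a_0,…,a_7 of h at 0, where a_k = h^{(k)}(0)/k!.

f: a_k = 4, 2, -1/2, 1/4, -5/32, 7/64, -21/256, 33/512, …
g: a_k = 0, -6, 9, -18, 81/2, -486/5, 243, -4374/7, …
f·g: L₀ = L_f ⊗_s L_g, ord ≤ 1·2.
L = (-3 + 3·x) + (8 + 8·x)·Dx + (4 + 20·x + 28·x^2 + 12·x^3)·Dx^2  (order 2).
h: a_k = 0, -24, 24, -51, 120, -23649/80, 60063/80, -8737857/4480, …
ICs: h(0) = 0, h′(0) = -24.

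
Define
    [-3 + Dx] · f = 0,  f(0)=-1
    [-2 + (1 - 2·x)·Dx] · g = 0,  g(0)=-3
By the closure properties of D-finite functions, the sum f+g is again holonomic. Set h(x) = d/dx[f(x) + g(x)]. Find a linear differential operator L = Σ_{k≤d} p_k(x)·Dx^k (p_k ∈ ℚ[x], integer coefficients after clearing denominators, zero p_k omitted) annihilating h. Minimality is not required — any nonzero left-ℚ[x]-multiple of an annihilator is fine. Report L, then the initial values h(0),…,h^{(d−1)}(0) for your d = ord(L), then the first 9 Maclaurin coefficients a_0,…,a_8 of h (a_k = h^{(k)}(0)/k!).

L = (36 + 72·x) + (-15 - 36·x + 36·x^2)·Dx + (1 + 4·x - 12·x^2)·Dx^2  (order 2).
h: a_k = -9, -33, -171/2, -411/2, -3921/8, -46323/40, -215283/80, -3441369/560, -61933707/4480, …
ICs: h(0) = -9, h′(0) = -33.

f: a_k = -1, -3, -9/2, -9/2, -27/8, -81/40, -81/80, -243/560, -729/4480, …
g: a_k = -3, -6, -12, -24, -48, -96, -192, -384, -768, …
h₀=f+g: left-lcm gives L₀, ord ≤ 2.
Derive L from L₀ (diff closure).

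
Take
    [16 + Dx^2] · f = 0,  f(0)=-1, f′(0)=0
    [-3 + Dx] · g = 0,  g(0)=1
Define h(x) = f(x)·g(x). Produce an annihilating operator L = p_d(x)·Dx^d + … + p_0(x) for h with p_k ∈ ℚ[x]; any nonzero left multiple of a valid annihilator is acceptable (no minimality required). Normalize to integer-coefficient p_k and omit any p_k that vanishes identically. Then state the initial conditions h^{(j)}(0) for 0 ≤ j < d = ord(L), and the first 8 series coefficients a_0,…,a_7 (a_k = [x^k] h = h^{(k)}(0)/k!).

L = 25 - 6·Dx + Dx^2  (order 2).
h: a_k = -1, -3, 7/2, 39/2, 527/24, 79/40, -11753/720, -25481/1680, …
ICs: h(0) = -1, h′(0) = -3.

f: a_k = -1, 0, 8, 0, -32/3, 0, 256/45, 0, …
g: a_k = 1, 3, 9/2, 9/2, 27/8, 81/40, 81/80, 243/560, …
f·g: L₀ = L_f ⊗_s L_g, ord ≤ 2·1.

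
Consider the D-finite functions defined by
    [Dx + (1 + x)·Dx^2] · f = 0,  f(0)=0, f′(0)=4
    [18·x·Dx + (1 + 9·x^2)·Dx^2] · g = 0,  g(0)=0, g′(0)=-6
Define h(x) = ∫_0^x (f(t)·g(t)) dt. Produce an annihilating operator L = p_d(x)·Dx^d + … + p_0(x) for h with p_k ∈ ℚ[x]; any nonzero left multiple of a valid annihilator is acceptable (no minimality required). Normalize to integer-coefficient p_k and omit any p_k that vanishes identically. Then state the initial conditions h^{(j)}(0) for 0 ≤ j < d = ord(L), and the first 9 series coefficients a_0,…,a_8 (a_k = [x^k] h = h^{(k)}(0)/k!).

f: a_k = 0, 4, -2, 4/3, -1, 4/5, -2/3, 4/7, -1/2, …
g: a_k = 0, -6, 0, 18, 0, -486/5, 0, 4374/7, 0, …
h₀=f·g: eliminate ⇒ L₀, order ≤ 2·2.
Integrate: L := L₀·Dx.
L = (1368 + 2700·x + 37584·x^2 + 95580·x^3 + 87480·x^4 + 37908·x^5 + 26244·x^7)·Dx^2 + (1298 + 9180·x + 54612·x^2 + 194724·x^3 + 324000·x^4 + 271188·x^5 + 102060·x^6 + 78732·x^7 + 91854·x^8)·Dx^3 + (76 + 2848·x + 12096·x^2 + 43992·x^3 + 117288·x^4 + 173016·x^5 + 139968·x^6 + 75816·x^7 + 78732·x^8 + 52488·x^9)·Dx^4 + (37 + 146·x + 901·x^2 + 2808·x^3 + 7362·x^4 + 15228·x^5 + 21546·x^6 + 17496·x^7 + 12393·x^8 + 13122·x^9 + 6561·x^10)·Dx^5  (order 5).
h: a_k = 0, 0, 0, -8, 3, 64/5, -5, -264/5, 451/20, …
ICs: h(0) = 0, h′(0) = 0, h′′(0) = 0, h′′′(0) = -48, h′′′′(0) = 72.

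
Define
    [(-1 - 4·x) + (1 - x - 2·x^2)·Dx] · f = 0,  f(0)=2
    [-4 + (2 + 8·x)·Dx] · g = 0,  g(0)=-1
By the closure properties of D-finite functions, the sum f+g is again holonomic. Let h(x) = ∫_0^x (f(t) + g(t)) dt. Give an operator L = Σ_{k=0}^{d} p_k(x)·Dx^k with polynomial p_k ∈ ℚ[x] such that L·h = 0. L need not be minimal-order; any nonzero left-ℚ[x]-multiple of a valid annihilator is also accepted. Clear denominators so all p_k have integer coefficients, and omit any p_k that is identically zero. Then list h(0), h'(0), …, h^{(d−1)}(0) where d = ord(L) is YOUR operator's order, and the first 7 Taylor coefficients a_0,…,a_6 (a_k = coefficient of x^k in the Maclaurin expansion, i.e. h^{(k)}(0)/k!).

L = (-16 - 84·x - 120·x^2 - 160·x^3)·Dx + (10 + 52·x + 204·x^2 + 400·x^3 + 400·x^4)·Dx^2 + (1 - 7·x - 56·x^2 - 8·x^3 + 200·x^4 + 160·x^5)·Dx^3  (order 3).
h: a_k = 0, 1, 0, 8/3, 3/2, 32/5, 7/3, …
ICs: h(0) = 0, h′(0) = 1, h′′(0) = 0.

f: a_k = 2, 2, 6, 10, 22, 42, 86, …
g: a_k = -1, -2, 2, -4, 10, -28, 84, …
Weyl lclm of L_f,L_g ⇒ L₀ (ord ≤ 2).
Integrate: L := L₀·Dx.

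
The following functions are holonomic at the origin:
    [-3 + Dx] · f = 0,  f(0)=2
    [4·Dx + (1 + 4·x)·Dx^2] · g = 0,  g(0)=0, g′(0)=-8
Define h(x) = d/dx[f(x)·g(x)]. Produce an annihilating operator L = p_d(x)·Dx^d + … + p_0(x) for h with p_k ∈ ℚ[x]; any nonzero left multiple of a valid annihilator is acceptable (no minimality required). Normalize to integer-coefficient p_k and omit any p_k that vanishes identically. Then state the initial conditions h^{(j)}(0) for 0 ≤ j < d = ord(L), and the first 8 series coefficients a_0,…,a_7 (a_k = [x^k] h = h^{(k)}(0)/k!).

L = (51 - 72·x + 432·x^2) + (-14 - 288·x^2)·Dx + (-1 + 8·x + 48·x^2)·Dx^2  (order 2).
h: a_k = -16, -32, -184, 288, -1726, 6700, -138043/5, 559976/5, …
ICs: h(0) = -16, h′(0) = -32.

f: a_k = 2, 6, 9, 9, 27/4, 81/20, 81/40, 243/280, …
g: a_k = 0, -8, 16, -128/3, 128, -2048/5, 4096/3, -32768/7, …
Product ⇒ symmetric product L₀, ord ≤ 2.
Differentiate: ansatz ord ≤ ord L₀ ⇒ L.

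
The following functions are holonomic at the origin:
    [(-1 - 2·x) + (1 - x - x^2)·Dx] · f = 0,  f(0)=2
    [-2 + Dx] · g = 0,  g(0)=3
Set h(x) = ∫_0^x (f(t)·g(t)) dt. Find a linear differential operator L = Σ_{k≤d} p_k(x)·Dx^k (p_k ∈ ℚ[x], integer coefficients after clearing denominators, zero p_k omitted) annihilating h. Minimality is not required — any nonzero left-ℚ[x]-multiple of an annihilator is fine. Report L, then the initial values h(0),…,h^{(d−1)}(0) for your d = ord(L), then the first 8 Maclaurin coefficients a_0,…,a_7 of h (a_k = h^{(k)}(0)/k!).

L = (3 - 2·x^2)·Dx + (-1 + x + x^2)·Dx^2  (order 2).
h: a_k = 0, 6, 9, 12, 31/2, 102/5, 138/5, 4022/105, …
ICs: h(0) = 0, h′(0) = 6.

f: a_k = 2, 2, 4, 6, 10, 16, 26, 42, …
g: a_k = 3, 6, 6, 4, 2, 4/5, 4/15, 8/105, …
f·g: L₀ = L_f ⊗_s L_g, ord ≤ 1·1.
∫: right-multiply L₀ by Dx.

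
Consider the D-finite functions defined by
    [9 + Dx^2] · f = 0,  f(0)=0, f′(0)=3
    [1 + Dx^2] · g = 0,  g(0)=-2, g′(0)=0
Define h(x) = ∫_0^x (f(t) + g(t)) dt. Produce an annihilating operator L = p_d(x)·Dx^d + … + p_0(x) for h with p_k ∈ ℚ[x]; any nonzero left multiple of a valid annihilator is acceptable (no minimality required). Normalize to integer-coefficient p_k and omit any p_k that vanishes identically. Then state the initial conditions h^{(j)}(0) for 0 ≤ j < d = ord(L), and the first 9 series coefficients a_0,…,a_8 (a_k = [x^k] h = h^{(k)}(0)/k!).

L = 9·Dx + 10·Dx^3 + Dx^5  (order 5).
h: a_k = 0, -2, 3/2, 1/3, -9/8, -1/60, 27/80, 1/2520, -243/4480, …
ICs: h(0) = 0, h′(0) = -2, h′′(0) = 3, h′′′(0) = 2, h′′′′(0) = -27.

f: a_k = 0, 3, 0, -9/2, 0, 81/40, 0, -243/560, 0, …
g: a_k = -2, 0, 1, 0, -1/12, 0, 1/360, 0, -1/20160, …
Sum ⇒ L₀ = lclm(L_f,L_g) in ℚ(x)⟨Dx⟩.
h=∫₀ˣh₀: take L = L₀·Dx.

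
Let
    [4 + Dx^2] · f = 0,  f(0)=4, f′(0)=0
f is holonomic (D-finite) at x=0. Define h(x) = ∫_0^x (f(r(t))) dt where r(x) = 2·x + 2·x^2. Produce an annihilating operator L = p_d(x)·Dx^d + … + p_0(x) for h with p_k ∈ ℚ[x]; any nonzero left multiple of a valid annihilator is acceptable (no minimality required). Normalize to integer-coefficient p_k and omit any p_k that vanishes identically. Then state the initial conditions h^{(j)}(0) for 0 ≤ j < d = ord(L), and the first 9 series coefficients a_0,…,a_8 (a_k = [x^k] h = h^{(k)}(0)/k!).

f: a_k = 4, 0, -8, 0, 8/3, 0, -16/45, 0, 8/315, …
L₀ from L_f via x↦r, Dx↦r'^{-1}Dx.
h=∫₀ˣh₀: take L = L₀·Dx.
L = (16 + 96·x + 192·x^2 + 128·x^3)·Dx - 2·Dx^2 + (1 + 2·x)·Dx^3  (order 3).
h: a_k = 0, 4, 0, -32/3, -16, 32/15, 256/9, 10496/315, 64/15, …
ICs: h(0) = 0, h′(0) = 4, h′′(0) = 0.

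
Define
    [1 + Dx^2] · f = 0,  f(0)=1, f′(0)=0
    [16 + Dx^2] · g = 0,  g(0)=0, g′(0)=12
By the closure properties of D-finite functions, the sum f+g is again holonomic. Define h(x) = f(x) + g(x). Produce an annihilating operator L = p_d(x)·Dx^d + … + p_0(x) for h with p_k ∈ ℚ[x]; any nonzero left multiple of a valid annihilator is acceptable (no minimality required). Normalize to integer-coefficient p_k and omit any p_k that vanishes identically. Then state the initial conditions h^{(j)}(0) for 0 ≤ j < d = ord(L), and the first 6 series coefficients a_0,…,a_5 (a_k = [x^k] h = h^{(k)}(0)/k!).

f: a_k = 1, 0, -1/2, 0, 1/24, 0, …
g: a_k = 0, 12, 0, -32, 0, 128/5, …
Sum ⇒ L₀ = lclm(L_f,L_g) in ℚ(x)⟨Dx⟩.
L = 16 + 17·Dx^2 + Dx^4  (order 4).
h: a_k = 1, 12, -1/2, -32, 1/24, 128/5, …
ICs: h(0) = 1, h′(0) = 12, h′′(0) = -1, h′′′(0) = -192.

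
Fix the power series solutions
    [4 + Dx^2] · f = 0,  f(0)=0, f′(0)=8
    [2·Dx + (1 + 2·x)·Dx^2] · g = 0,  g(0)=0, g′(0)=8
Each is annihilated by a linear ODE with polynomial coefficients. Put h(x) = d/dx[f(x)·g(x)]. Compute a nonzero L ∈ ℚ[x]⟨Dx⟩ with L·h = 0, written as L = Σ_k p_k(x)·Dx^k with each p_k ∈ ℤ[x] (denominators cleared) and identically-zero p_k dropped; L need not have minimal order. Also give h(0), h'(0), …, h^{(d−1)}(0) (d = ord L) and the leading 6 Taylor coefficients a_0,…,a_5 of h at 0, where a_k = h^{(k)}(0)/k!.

f: a_k = 0, 8, 0, -16/3, 0, 16/15, …
g: a_k = 0, 8, -8, 32/3, -16, 128/5, …
Sym-product of L_f,L_g gives L₀ (≤ ord 4).
h=h₀': d/dx-closure on L₀ ⇒ L.
L = (-400 - 1408·x - 2688·x^2 + 1536·x^3 + 11008·x^4 + 12288·x^5 + 4096·x^6) + (-192 - 512·x + 640·x^2 + 3840·x^3 + 5120·x^4 + 2048·x^5)·Dx + (-112 - 352·x - 224·x^2 + 2304·x^3 + 6272·x^4 + 6144·x^5 + 2048·x^6)·Dx^2 + (-48 - 128·x + 160·x^2 + 960·x^3 + 1280·x^4 + 512·x^5)·Dx^3 + (-3 + 112·x^2 + 480·x^3 + 880·x^4 + 768·x^5 + 256·x^6)·Dx^4  (order 4).
h: a_k = 0, 128, -192, 512/3, -1280/3, 2816/3, …
ICs: h(0) = 0, h′(0) = 128, h′′(0) = -384, h′′′(0) = 1024.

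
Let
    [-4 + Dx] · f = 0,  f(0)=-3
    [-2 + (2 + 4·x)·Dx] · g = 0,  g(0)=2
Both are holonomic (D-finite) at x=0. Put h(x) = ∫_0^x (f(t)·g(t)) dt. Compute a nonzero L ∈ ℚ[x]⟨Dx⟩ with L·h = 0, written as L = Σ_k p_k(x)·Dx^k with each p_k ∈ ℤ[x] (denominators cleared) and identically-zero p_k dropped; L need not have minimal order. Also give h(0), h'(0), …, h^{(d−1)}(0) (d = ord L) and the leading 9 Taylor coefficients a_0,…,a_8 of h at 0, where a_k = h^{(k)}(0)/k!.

f: a_k = -3, -12, -24, -32, -32, -128/5, -256/15, -1024/105, -512/105, …
g: a_k = 2, 2, -1, 1, -5/4, 7/4, -21/8, 33/8, -429/64, …
Product ⇒ symmetric product L₀, ord ≤ 1.
Integrate: L := L₀·Dx.
L = (-5 - 8·x)·Dx + (1 + 2·x)·Dx^2  (order 2).
h: a_k = 0, -6, -15, -23, -103/4, -449/20, -1949/120, -1643/168, -36047/6720, …
ICs: h(0) = 0, h′(0) = -6.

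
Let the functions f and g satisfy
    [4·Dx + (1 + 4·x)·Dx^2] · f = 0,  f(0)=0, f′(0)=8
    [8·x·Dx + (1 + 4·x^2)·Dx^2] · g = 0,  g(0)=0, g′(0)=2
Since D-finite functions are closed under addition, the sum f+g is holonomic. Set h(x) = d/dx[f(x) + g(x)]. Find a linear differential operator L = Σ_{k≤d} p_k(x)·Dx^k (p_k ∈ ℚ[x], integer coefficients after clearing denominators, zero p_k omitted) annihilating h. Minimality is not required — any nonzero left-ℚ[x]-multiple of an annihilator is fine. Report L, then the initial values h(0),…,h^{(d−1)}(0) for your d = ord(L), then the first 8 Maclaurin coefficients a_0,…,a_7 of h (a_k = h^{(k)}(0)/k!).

f: a_k = 0, 8, -16, 128/3, -128, 2048/5, -4096/3, 32768/7, …
g: a_k = 0, 2, 0, -8/3, 0, 32/5, 0, -128/7, …
L₀ := lclm(L_f,L_g); ord L₀ ≤ 2+2.
h₀' ⇒ L via d/dx closure of L₀.
L = (-8 - 96·x + 96·x^2 + 128·x^3) + (-10 - 16·x - 72·x^2 + 192·x^3 + 256·x^4)·Dx + (-1 - 2·x + 8·x^2 + 8·x^3 + 48·x^4 + 64·x^5)·Dx^2  (order 2).
h: a_k = 10, -32, 120, -512, 2080, -8192, 32640, -131072, …
ICs: h(0) = 10, h′(0) = -32.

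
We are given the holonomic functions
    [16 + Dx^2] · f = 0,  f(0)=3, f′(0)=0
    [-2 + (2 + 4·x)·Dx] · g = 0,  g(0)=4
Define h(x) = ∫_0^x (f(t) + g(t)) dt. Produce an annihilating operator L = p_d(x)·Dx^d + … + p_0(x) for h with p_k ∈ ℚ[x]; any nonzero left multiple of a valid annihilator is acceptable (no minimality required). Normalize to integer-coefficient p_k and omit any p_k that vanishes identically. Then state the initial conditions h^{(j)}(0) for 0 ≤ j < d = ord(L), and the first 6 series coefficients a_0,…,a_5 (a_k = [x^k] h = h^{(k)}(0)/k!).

f: a_k = 3, 0, -24, 0, 32, 0, …
g: a_k = 4, 4, -2, 2, -5/2, 7/2, …
f+g: L₀ = lclm(L_f,L_g), ord ≤ 2+1.
Integrate: L := L₀·Dx.
L = (-304 - 1024·x - 1024·x^2)·Dx + (240 + 1504·x + 3072·x^2 + 2048·x^3)·Dx^2 + (-19 - 64·x - 64·x^2)·Dx^3 + (15 + 94·x + 192·x^2 + 128·x^3)·Dx^4  (order 4).
h: a_k = 0, 7, 2, -26/3, 1/2, 59/10, …
ICs: h(0) = 0, h′(0) = 7, h′′(0) = 4, h′′′(0) = -52.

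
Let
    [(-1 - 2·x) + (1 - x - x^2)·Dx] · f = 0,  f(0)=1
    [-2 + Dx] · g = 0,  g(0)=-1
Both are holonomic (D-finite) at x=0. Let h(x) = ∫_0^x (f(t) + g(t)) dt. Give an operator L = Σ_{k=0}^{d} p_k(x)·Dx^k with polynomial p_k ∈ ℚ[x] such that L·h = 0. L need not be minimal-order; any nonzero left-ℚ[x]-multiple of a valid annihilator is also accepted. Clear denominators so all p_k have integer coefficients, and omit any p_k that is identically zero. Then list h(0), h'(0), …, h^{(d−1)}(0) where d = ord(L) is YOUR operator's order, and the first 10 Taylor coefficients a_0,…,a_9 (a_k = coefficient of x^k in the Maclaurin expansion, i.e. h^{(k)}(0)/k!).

L = (-4 - 8·x - 24·x^2 - 8·x^3)·Dx + (14·x + 10·x^2 - 8·x^3 - 4·x^4)·Dx^2 + (1 - 5·x + x^2 + 6·x^3 + 2·x^4)·Dx^3  (order 3).
h: a_k = 0, 0, -1/2, 0, 5/12, 13/15, 58/45, 83/45, 6607/2520, 10708/2835, …
ICs: h(0) = 0, h′(0) = 0, h′′(0) = -1.

f: a_k = 1, 1, 2, 3, 5, 8, 13, 21, 34, 55, …
g: a_k = -1, -2, -2, -4/3, -2/3, -4/15, -4/45, -8/315, -2/315, -4/2835, …
Weyl lclm of L_f,L_g ⇒ L₀ (ord ≤ 2).
h=∫₀ˣh₀: take L = L₀·Dx.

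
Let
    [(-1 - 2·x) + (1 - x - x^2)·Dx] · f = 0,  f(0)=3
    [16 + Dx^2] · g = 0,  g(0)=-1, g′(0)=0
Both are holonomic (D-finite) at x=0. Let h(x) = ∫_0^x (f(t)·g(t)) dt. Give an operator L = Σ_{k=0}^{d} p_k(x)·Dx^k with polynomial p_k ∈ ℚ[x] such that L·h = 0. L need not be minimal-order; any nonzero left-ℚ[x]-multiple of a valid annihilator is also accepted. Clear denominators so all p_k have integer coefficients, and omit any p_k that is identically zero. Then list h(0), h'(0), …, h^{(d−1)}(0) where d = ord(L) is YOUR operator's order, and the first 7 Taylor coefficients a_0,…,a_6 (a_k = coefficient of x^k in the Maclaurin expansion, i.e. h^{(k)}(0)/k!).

f: a_k = 3, 3, 6, 9, 15, 24, 39, …
g: a_k = -1, 0, 8, 0, -32/3, 0, 256/45, …
L₀ := L_f ⊗_s L_g (sym. prod.), ord ≤ 2.
Integrate: L := L₀·Dx.
L = (-14 + 16·x + 16·x^2)·Dx + (2 + 4·x)·Dx^2 + (-1 + x + x^2)·Dx^3  (order 3).
h: a_k = 0, -3, -3/2, 6, 15/4, 1/5, 8/3, …
ICs: h(0) = 0, h′(0) = -3, h′′(0) = -3.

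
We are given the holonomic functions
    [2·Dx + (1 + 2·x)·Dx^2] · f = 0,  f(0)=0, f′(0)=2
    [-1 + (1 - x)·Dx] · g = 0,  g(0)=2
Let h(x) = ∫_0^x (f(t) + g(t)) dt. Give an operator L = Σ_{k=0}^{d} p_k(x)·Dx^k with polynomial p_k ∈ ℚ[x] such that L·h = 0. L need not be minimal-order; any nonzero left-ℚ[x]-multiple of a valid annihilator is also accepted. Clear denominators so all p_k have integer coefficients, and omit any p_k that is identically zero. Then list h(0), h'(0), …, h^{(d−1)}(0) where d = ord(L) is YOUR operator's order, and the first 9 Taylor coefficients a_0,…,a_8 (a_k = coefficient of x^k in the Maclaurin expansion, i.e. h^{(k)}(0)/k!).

L = (-14 - 4·x)·Dx^2 + (1 - 20·x - 8·x^2)·Dx^3 + (2 + 3·x - 3·x^2 - 2·x^3)·Dx^4  (order 4).
h: a_k = 0, 2, 2, 0, 7/6, -2/5, 7/5, -26/21, 71/28, …
ICs: h(0) = 0, h′(0) = 2, h′′(0) = 4, h′′′(0) = 0.

f: a_k = 0, 2, -2, 8/3, -4, 32/5, -32/3, 128/7, -32, …
g: a_k = 2, 2, 2, 2, 2, 2, 2, 2, 2, …
Sum ⇒ L₀ = lclm(L_f,L_g) in ℚ(x)⟨Dx⟩.
h=∫₀ˣh₀: take L = L₀·Dx.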